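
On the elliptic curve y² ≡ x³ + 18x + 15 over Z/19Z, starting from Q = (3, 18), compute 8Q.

Repeated addition: build up to 8Q.
2Q: tangent at (3, 18): λ = (3·3² + 18)/(2·18) ≡ 7/17. 17⁻¹ ≡ 9 (mod 19), so λ ≡ 7·9 ≡ 6.
  x = λ² - 3 - 3 = 36 - 6 ≡ 11; y = λ·(3 - 11) - 18 ≡ 10. → (11, 10)
3Q: (11, 10) + (3, 18). λ = (18 - 10)/(3 - 11) ≡ 8/11 mod 19. 11⁻¹ ≡ 7 (mod 19), so λ ≡ 18.
  x = λ² - 11 - 3 = 324 - 14 ≡ 6; y = λ·(11 - 6) - 10 ≡ 4. → (6, 4)
4Q: (6, 4) + (3, 18). λ = (18 - 4)/(3 - 6) ≡ 14/16 mod 19. 16⁻¹ ≡ 6 (mod 19), so λ ≡ 8.
  x = λ² - 6 - 3 = 64 - 9 ≡ 17; y = λ·(6 - 17) - 4 ≡ 3. → (17, 3)
5Q: (17, 3) + (3, 18). λ = (18 - 3)/(3 - 17) ≡ 15/5 mod 19. 5⁻¹ ≡ 4 (mod 19) since 5·4 = 20 ≡ 1, so λ ≡ 3.
  x = λ² - 17 - 3 = 9 - 20 ≡ 8; y = λ·(17 - 8) - 3 ≡ 5. → (8, 5)
6Q: (8, 5) + (3, 18). λ = (18 - 5)/(3 - 8) ≡ 13/14 mod 19. 14⁻¹ ≡ 15 (mod 19), so λ ≡ 5.
  x = λ² - 8 - 3 = 25 - 11 ≡ 14; y = λ·(8 - 14) - 5 ≡ 3. → (14, 3)
7Q: (14, 3) + (3, 18). λ = (18 - 3)/(3 - 14) ≡ 15/8 mod 19. 8⁻¹ ≡ 12 (mod 19), so λ ≡ 9.
  x = λ² - 14 - 3 = 81 - 17 ≡ 7; y = λ·(14 - 7) - 3 ≡ 3. → (7, 3)
8Q: (7, 3) + (3, 18). λ = (18 - 3)/(3 - 7) ≡ 15/15 mod 19. 15⁻¹ ≡ 14 (mod 19), so λ ≡ 1.
  x = λ² - 7 - 3 = 1 - 10 ≡ 10; y = λ·(7 - 10) - 3 ≡ 13. → (10, 13)

(10, 13)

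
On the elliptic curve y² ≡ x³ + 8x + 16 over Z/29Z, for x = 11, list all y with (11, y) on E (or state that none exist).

none

x³ + 8x + 16 = 1435 ≡ 14 (mod 29).
14 is a non-residue mod 29; no y exists.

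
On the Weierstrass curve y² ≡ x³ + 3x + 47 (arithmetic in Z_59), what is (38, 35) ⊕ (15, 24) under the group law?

(38, 35) + (15, 24). λ = (24 - 35)/(15 - 38) ≡ 48/36 mod 59. 36⁻¹ ≡ 41 (mod 59) since 36·41 = 1476 ≡ 1, so λ ≡ 21.
  x = λ² - 38 - 15 = 441 - 53 ≡ 34; y = λ·(38 - 34) - 35 ≡ 49. → (34, 49)

(34, 49)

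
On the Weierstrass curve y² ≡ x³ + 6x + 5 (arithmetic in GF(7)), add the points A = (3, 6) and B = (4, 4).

(4, 3)

(3, 6) + (4, 4). λ = (4 - 6)/(4 - 3) ≡ 5/1 mod 7. 1⁻¹ ≡ 1 (mod 7) since 1·1 = 1 ≡ 1, so λ ≡ 5.
  x = λ² - 3 - 4 = 25 - 7 ≡ 4; y = λ·(3 - 4) - 6 ≡ 3. → (4, 3)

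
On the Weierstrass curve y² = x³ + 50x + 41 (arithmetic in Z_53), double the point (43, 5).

(26, 7)

tangent at (43, 5): λ = (3·43² + 50)/(2·5) ≡ 32/10. 10⁻¹ ≡ 16 (mod 53), so λ ≡ 32·16 ≡ 35.
  x = λ² - 43 - 43 = 1225 - 86 ≡ 26; y = λ·(43 - 26) - 5 ≡ 7. → (26, 7)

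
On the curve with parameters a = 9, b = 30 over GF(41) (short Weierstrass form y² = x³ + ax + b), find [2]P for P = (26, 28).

tangent at (26, 28): λ = (3·26² + 9)/(2·28) ≡ 28/15. 15⁻¹ ≡ 11 (mod 41) since 15·11 = 165 ≡ 1, so λ ≡ 28·11 ≡ 21.
  x = λ² - 26 - 26 = 441 - 52 ≡ 20; y = λ·(26 - 20) - 28 ≡ 16. → (20, 16)

(20, 16)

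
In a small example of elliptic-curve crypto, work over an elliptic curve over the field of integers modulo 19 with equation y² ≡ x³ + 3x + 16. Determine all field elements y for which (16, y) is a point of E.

x³ + 3x + 16 = 4160 ≡ 18 (mod 19).
18 is a non-residue mod 19; no y exists.

none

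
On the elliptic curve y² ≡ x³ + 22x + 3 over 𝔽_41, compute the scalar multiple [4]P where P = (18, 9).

(19, 8)

Double-and-add on 4 = (100)₂. Start with P = (18, 9) for the leading 1-bit.
double: tangent at (18, 9): λ = (3·18² + 22)/(2·9) ≡ 10/18. 18⁻¹ ≡ 16 (mod 41), so λ ≡ 10·16 ≡ 37.
  x = λ² - 18 - 18 = 1369 - 36 ≡ 21; y = λ·(18 - 21) - 9 ≡ 3. → (21, 3)
double: tangent at (21, 3): λ = (3·21² + 22)/(2·3) ≡ 33/6. 6⁻¹ ≡ 7 (mod 41), so λ ≡ 33·7 ≡ 26.
  x = λ² - 21 - 21 = 676 - 42 ≡ 19; y = λ·(21 - 19) - 3 ≡ 8. → (19, 8)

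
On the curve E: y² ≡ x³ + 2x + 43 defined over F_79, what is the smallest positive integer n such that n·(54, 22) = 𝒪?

2P: tangent at (54, 22): λ = (3·54² + 2)/(2·22) ≡ 60/44. 44⁻¹ ≡ 9 (mod 79), so λ ≡ 60·9 ≡ 66.
  x = λ² - 54 - 54 = 4356 - 108 ≡ 61; y = λ·(54 - 61) - 22 ≡ 69. → (61, 69)
3P: (61, 69) + (54, 22). λ = (22 - 69)/(54 - 61) ≡ 32/72 mod 79. 72⁻¹ ≡ 45 (mod 79) since 72·45 = 3240 ≡ 1, so λ ≡ 18.
  x = λ² - 61 - 54 = 324 - 115 ≡ 51; y = λ·(61 - 51) - 69 ≡ 32. → (51, 32)
4P: (51, 32) + (54, 22). λ = (22 - 32)/(54 - 51) ≡ 69/3 mod 79. 3⁻¹ ≡ 53 (mod 79), so λ ≡ 23.
  x = λ² - 51 - 54 = 529 - 105 ≡ 29; y = λ·(51 - 29) - 32 ≡ 0. → (29, 0)
5P: (29, 0) + (54, 22). λ = (22 - 0)/(54 - 29) ≡ 22/25 mod 79. 25⁻¹ ≡ 19 (mod 79) since 25·19 = 475 ≡ 1, so λ ≡ 23.
  x = λ² - 29 - 54 = 529 - 83 ≡ 51; y = λ·(29 - 51) - 0 ≡ 47. → (51, 47)
6P: (51, 47) + (54, 22). λ = (22 - 47)/(54 - 51) ≡ 54/3 mod 79. 3⁻¹ ≡ 53 (mod 79), so λ ≡ 18.
  x = λ² - 51 - 54 = 324 - 105 ≡ 61; y = λ·(51 - 61) - 47 ≡ 10. → (61, 10)
7P: (61, 10) + (54, 22). λ = (22 - 10)/(54 - 61) ≡ 12/72 mod 79. 72⁻¹ ≡ 45 (mod 79), so λ ≡ 66.
  x = λ² - 61 - 54 = 4356 - 115 ≡ 54; y = λ·(61 - 54) - 10 ≡ 57. → (54, 57)
8P: (54, 57) + (54, 22): same x and y₁ ≡ -y₂, so the sum is 𝒪.
8P = 𝒪, so the order is 8.

8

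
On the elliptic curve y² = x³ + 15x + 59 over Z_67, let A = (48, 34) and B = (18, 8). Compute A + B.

(22, 60)

(48, 34) + (18, 8). λ = (8 - 34)/(18 - 48) ≡ 41/37 mod 67. 37⁻¹ ≡ 29 (mod 67) since 37·29 = 1073 ≡ 1, so λ ≡ 50.
  x = λ² - 48 - 18 = 2500 - 66 ≡ 22; y = λ·(48 - 22) - 34 ≡ 60. → (22, 60)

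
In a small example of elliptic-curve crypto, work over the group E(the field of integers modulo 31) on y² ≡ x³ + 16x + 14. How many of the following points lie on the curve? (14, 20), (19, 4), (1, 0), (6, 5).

2

(14, 20): 20² ≡ 28, rhs ≡ 6 → off.
(19, 4): 4² ≡ 16, rhs ≡ 16 → on.
(1, 0): 0² ≡ 0, rhs ≡ 0 → on.
(6, 5): 5² ≡ 25, rhs ≡ 16 → off.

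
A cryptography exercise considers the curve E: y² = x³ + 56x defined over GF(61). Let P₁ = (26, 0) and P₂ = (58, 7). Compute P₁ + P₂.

(53, 57)

(26, 0) + (58, 7). λ = (7 - 0)/(58 - 26) ≡ 7/32 mod 61. 32⁻¹ ≡ 21 (mod 61), so λ ≡ 25.
  x = λ² - 26 - 58 = 625 - 84 ≡ 53; y = λ·(26 - 53) - 0 ≡ 57. → (53, 57)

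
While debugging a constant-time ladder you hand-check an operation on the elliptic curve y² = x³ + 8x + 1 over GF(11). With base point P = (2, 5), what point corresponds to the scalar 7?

Repeated addition: build up to 7P.
2P: tangent at (2, 5): λ = (3·2² + 8)/(2·5) ≡ 9/10. 10⁻¹ ≡ 10 (mod 11), so λ ≡ 9·10 ≡ 2.
  x = λ² - 2 - 2 = 4 - 4 ≡ 0; y = λ·(2 - 0) - 5 ≡ 10. → (0, 10)
3P: (0, 10) + (2, 5). λ = (5 - 10)/(2 - 0) ≡ 6/2 mod 11. 2⁻¹ ≡ 6 (mod 11), so λ ≡ 3.
  x = λ² - 0 - 2 = 9 - 2 ≡ 7; y = λ·(0 - 7) - 10 ≡ 2. → (7, 2)
4P: (7, 2) + (2, 5). λ = (5 - 2)/(2 - 7) ≡ 3/6 mod 11. 6⁻¹ ≡ 2 (mod 11), so λ ≡ 6.
  x = λ² - 7 - 2 = 36 - 9 ≡ 5; y = λ·(7 - 5) - 2 ≡ 10. → (5, 10)
5P: (5, 10) + (2, 5). λ = (5 - 10)/(2 - 5) ≡ 6/8 mod 11. 8⁻¹ ≡ 7 (mod 11), so λ ≡ 9.
  x = λ² - 5 - 2 = 81 - 7 ≡ 8; y = λ·(5 - 8) - 10 ≡ 7. → (8, 7)
6P: (8, 7) + (2, 5). λ = (5 - 7)/(2 - 8) ≡ 9/5 mod 11. 5⁻¹ ≡ 9 (mod 11), so λ ≡ 4.
  x = λ² - 8 - 2 = 16 - 10 ≡ 6; y = λ·(8 - 6) - 7 ≡ 1. → (6, 1)
7P: (6, 1) + (2, 5). λ = (5 - 1)/(2 - 6) ≡ 4/7 mod 11. 7⁻¹ ≡ 8 (mod 11), so λ ≡ 10.
  x = λ² - 6 - 2 = 100 - 8 ≡ 4; y = λ·(6 - 4) - 1 ≡ 8. → (4, 8)

(4, 8)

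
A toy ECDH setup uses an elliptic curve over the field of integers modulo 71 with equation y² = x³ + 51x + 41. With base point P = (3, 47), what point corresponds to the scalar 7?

Repeated addition: build up to 7P.
2P: tangent at (3, 47): λ = (3·3² + 51)/(2·47) ≡ 7/23. 23⁻¹ ≡ 34 (mod 71) since 23·34 = 782 ≡ 1, so λ ≡ 7·34 ≡ 25.
  x = λ² - 3 - 3 = 625 - 6 ≡ 51; y = λ·(3 - 51) - 47 ≡ 31. → (51, 31)
3P: (51, 31) + (3, 47). λ = (47 - 31)/(3 - 51) ≡ 16/23 mod 71. 23⁻¹ ≡ 34 (mod 71), so λ ≡ 47.
  x = λ² - 51 - 3 = 2209 - 54 ≡ 25; y = λ·(51 - 25) - 31 ≡ 55. → (25, 55)
4P: (25, 55) + (3, 47). λ = (47 - 55)/(3 - 25) ≡ 63/49 mod 71. 49⁻¹ ≡ 29 (mod 71), so λ ≡ 52.
  x = λ² - 25 - 3 = 2704 - 28 ≡ 49; y = λ·(25 - 49) - 55 ≡ 46. → (49, 46)
5P: (49, 46) + (3, 47). λ = (47 - 46)/(3 - 49) ≡ 1/25 mod 71. 25⁻¹ ≡ 54 (mod 71), so λ ≡ 54.
  x = λ² - 49 - 3 = 2916 - 52 ≡ 24; y = λ·(49 - 24) - 46 ≡ 26. → (24, 26)
6P: (24, 26) + (3, 47). λ = (47 - 26)/(3 - 24) ≡ 21/50 mod 71. 50⁻¹ ≡ 27 (mod 71), so λ ≡ 70.
  x = λ² - 24 - 3 = 4900 - 27 ≡ 45; y = λ·(24 - 45) - 26 ≡ 66. → (45, 66)
7P: (45, 66) + (3, 47). λ = (47 - 66)/(3 - 45) ≡ 52/29 mod 71. 29⁻¹ ≡ 49 (mod 71) since 29·49 = 1421 ≡ 1, so λ ≡ 63.
  x = λ² - 45 - 3 = 3969 - 48 ≡ 16; y = λ·(45 - 16) - 66 ≡ 57. → (16, 57)

(16, 57)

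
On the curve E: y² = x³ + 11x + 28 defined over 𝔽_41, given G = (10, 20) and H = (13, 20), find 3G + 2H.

(34, 31)

First 3G:
Repeated addition: build up to 3G.
2G: tangent at (10, 20): λ = (3·10² + 11)/(2·20) ≡ 24/40. 40⁻¹ ≡ 40 (mod 41) since 40·40 = 1600 ≡ 1, so λ ≡ 24·40 ≡ 17.
  x = λ² - 10 - 10 = 289 - 20 ≡ 23; y = λ·(10 - 23) - 20 ≡ 5. → (23, 5)
3G: (23, 5) + (10, 20). λ = (20 - 5)/(10 - 23) ≡ 15/28 mod 41. 28⁻¹ ≡ 22 (mod 41) since 28·22 = 616 ≡ 1, so λ ≡ 2.
  x = λ² - 23 - 10 = 4 - 33 ≡ 12; y = λ·(23 - 12) - 5 ≡ 17. → (12, 17)
3G = (12, 17).
Next 2H:
Repeated addition: build up to 2H.
2H: tangent at (13, 20): λ = (3·13² + 11)/(2·20) ≡ 26/40. 40⁻¹ ≡ 40 (mod 41), so λ ≡ 26·40 ≡ 15.
  x = λ² - 13 - 13 = 225 - 26 ≡ 35; y = λ·(13 - 35) - 20 ≡ 19. → (35, 19)
2H = (35, 19).
Finally 3G + 2H:
(12, 17) + (35, 19). λ = (19 - 17)/(35 - 12) ≡ 2/23 mod 41. 23⁻¹ ≡ 25 (mod 41), so λ ≡ 9.
  x = λ² - 12 - 35 = 81 - 47 ≡ 34; y = λ·(12 - 34) - 17 ≡ 31. → (34, 31)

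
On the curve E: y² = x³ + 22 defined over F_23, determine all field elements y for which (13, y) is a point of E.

none

x³ + 0x + 22 = 2219 ≡ 11 (mod 23).
11 is a non-residue mod 23; no y exists.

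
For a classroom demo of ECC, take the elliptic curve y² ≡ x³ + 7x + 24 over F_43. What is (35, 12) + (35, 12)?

(26, 25)

tangent at (35, 12): λ = (3·35² + 7)/(2·12) ≡ 27/24. 24⁻¹ ≡ 9 (mod 43), so λ ≡ 27·9 ≡ 28.
  x = λ² - 35 - 35 = 784 - 70 ≡ 26; y = λ·(35 - 26) - 12 ≡ 25. → (26, 25)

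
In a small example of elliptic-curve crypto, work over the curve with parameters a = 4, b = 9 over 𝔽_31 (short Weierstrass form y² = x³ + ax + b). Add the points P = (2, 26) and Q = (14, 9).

(0, 28)

(2, 26) + (14, 9). λ = (9 - 26)/(14 - 2) ≡ 14/12 mod 31. 12⁻¹ ≡ 13 (mod 31), so λ ≡ 27.
  x = λ² - 2 - 14 = 729 - 16 ≡ 0; y = λ·(2 - 0) - 26 ≡ 28. → (0, 28)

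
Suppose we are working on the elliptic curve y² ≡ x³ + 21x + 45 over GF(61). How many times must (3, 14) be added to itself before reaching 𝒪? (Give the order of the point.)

7

2P: tangent at (3, 14): λ = (3·3² + 21)/(2·14) ≡ 48/28. 28⁻¹ ≡ 24 (mod 61) since 28·24 = 672 ≡ 1, so λ ≡ 48·24 ≡ 54.
  x = λ² - 3 - 3 = 2916 - 6 ≡ 43; y = λ·(3 - 43) - 14 ≡ 22. → (43, 22)
3P: (43, 22) + (3, 14). λ = (14 - 22)/(3 - 43) ≡ 53/21 mod 61. 21⁻¹ ≡ 32 (mod 61) since 21·32 = 672 ≡ 1, so λ ≡ 49.
  x = λ² - 43 - 3 = 2401 - 46 ≡ 37; y = λ·(43 - 37) - 22 ≡ 28. → (37, 28)
4P: (37, 28) + (3, 14). λ = (14 - 28)/(3 - 37) ≡ 47/27 mod 61. 27⁻¹ ≡ 52 (mod 61) since 27·52 = 1404 ≡ 1, so λ ≡ 4.
  x = λ² - 37 - 3 = 16 - 40 ≡ 37; y = λ·(37 - 37) - 28 ≡ 33. → (37, 33)
5P: (37, 33) + (3, 14). λ = (14 - 33)/(3 - 37) ≡ 42/27 mod 61. 27⁻¹ ≡ 52 (mod 61) since 27·52 = 1404 ≡ 1, so λ ≡ 49.
  x = λ² - 37 - 3 = 2401 - 40 ≡ 43; y = λ·(37 - 43) - 33 ≡ 39. → (43, 39)
6P: (43, 39) + (3, 14). λ = (14 - 39)/(3 - 43) ≡ 36/21 mod 61. 21⁻¹ ≡ 32 (mod 61), so λ ≡ 54.
  x = λ² - 43 - 3 = 2916 - 46 ≡ 3; y = λ·(43 - 3) - 39 ≡ 47. → (3, 47)
7P: (3, 47) + (3, 14): same x and y₁ ≡ -y₂, so the sum is 𝒪.
7P = 𝒪, so the order is 7.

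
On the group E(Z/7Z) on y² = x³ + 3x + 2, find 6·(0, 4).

Write G = (0, 4).
Double-and-add on 6 = (110)₂. Start with G = (0, 4) for the leading 1-bit.
double: tangent at (0, 4): λ = (3·0² + 3)/(2·4) ≡ 3/1. 1⁻¹ ≡ 1 (mod 7) since 1·1 = 1 ≡ 1, so λ ≡ 3·1 ≡ 3.
  x = λ² - 0 - 0 = 9 - 0 ≡ 2; y = λ·(0 - 2) - 4 ≡ 4. → (2, 4)
add G: (2, 4) + (0, 4). λ = (4 - 4)/(0 - 2) ≡ 0/5 mod 7. 5⁻¹ ≡ 3 (mod 7) since 5·3 = 15 ≡ 1, so λ ≡ 0.
  x = λ² - 2 - 0 = 0 - 2 ≡ 5; y = λ·(2 - 5) - 4 ≡ 3. → (5, 3)
double: tangent at (5, 3): λ = (3·5² + 3)/(2·3) ≡ 1/6. 6⁻¹ ≡ 6 (mod 7), so λ ≡ 1·6 ≡ 6.
  x = λ² - 5 - 5 = 36 - 10 ≡ 5; y = λ·(5 - 5) - 3 ≡ 4. → (5, 4)

(5, 4)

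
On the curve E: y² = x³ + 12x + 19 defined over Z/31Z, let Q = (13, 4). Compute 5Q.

(26, 12)

Double-and-add on 5 = (101)₂. Start with Q = (13, 4) for the leading 1-bit.
double: tangent at (13, 4): λ = (3·13² + 12)/(2·4) ≡ 23/8. 8⁻¹ ≡ 4 (mod 31), so λ ≡ 23·4 ≡ 30.
  x = λ² - 13 - 13 = 900 - 26 ≡ 6; y = λ·(13 - 6) - 4 ≡ 20. → (6, 20)
double: tangent at (6, 20): λ = (3·6² + 12)/(2·20) ≡ 27/9. 9⁻¹ ≡ 7 (mod 31), so λ ≡ 27·7 ≡ 3.
  x = λ² - 6 - 6 = 9 - 12 ≡ 28; y = λ·(6 - 28) - 20 ≡ 7. → (28, 7)
add Q: (28, 7) + (13, 4). λ = (4 - 7)/(13 - 28) ≡ 28/16 mod 31. 16⁻¹ ≡ 2 (mod 31), so λ ≡ 25.
  x = λ² - 28 - 13 = 625 - 41 ≡ 26; y = λ·(28 - 26) - 7 ≡ 12. → (26, 12)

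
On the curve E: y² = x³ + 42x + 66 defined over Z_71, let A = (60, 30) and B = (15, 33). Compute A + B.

(60, 30) + (15, 33). λ = (33 - 30)/(15 - 60) ≡ 3/26 mod 71. 26⁻¹ ≡ 41 (mod 71), so λ ≡ 52.
  x = λ² - 60 - 15 = 2704 - 75 ≡ 2; y = λ·(60 - 2) - 30 ≡ 4. → (2, 4)

(2, 4)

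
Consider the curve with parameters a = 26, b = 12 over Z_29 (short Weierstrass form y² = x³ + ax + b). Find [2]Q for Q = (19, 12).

tangent at (19, 12): λ = (3·19² + 26)/(2·12) ≡ 7/24. 24⁻¹ ≡ 23 (mod 29) since 24·23 = 552 ≡ 1, so λ ≡ 7·23 ≡ 16.
  x = λ² - 19 - 19 = 256 - 38 ≡ 15; y = λ·(19 - 15) - 12 ≡ 23. → (15, 23)

(15, 23)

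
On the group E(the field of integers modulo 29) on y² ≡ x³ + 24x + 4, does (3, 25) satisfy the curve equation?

y² = 25² ≡ 16; x³ + 24x + 4 = 103 ≡ 16 (mod 29). 16 = 16.

yes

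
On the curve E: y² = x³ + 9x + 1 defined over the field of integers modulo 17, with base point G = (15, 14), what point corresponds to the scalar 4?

(6, 13)

Repeated addition: build up to 4G.
2G: tangent at (15, 14): λ = (3·15² + 9)/(2·14) ≡ 4/11. 11⁻¹ ≡ 14 (mod 17) since 11·14 = 154 ≡ 1, so λ ≡ 4·14 ≡ 5.
  x = λ² - 15 - 15 = 25 - 30 ≡ 12; y = λ·(15 - 12) - 14 ≡ 1. → (12, 1)
3G: (12, 1) + (15, 14). λ = (14 - 1)/(15 - 12) ≡ 13/3 mod 17. 3⁻¹ ≡ 6 (mod 17), so λ ≡ 10.
  x = λ² - 12 - 15 = 100 - 27 ≡ 5; y = λ·(12 - 5) - 1 ≡ 1. → (5, 1)
4G: (5, 1) + (15, 14). λ = (14 - 1)/(15 - 5) ≡ 13/10 mod 17. 10⁻¹ ≡ 12 (mod 17) since 10·12 = 120 ≡ 1, so λ ≡ 3.
  x = λ² - 5 - 15 = 9 - 20 ≡ 6; y = λ·(5 - 6) - 1 ≡ 13. → (6, 13)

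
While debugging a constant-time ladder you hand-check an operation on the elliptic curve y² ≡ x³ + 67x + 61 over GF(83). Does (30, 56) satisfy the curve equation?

no

y² = 56² ≡ 65; x³ + 67x + 61 = 29071 ≡ 21 (mod 83). 65 ≠ 21.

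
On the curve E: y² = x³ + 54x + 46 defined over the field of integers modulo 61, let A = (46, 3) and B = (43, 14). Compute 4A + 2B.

(19, 1)

First 4A:
Double-and-add on 4 = (100)₂. Start with A = (46, 3) for the leading 1-bit.
double: tangent at (46, 3): λ = (3·46² + 54)/(2·3) ≡ 58/6. 6⁻¹ ≡ 51 (mod 61) since 6·51 = 306 ≡ 1, so λ ≡ 58·51 ≡ 30.
  x = λ² - 46 - 46 = 900 - 92 ≡ 15; y = λ·(46 - 15) - 3 ≡ 12. → (15, 12)
double: tangent at (15, 12): λ = (3·15² + 54)/(2·12) ≡ 58/24. 24⁻¹ ≡ 28 (mod 61) since 24·28 = 672 ≡ 1, so λ ≡ 58·28 ≡ 38.
  x = λ² - 15 - 15 = 1444 - 30 ≡ 11; y = λ·(15 - 11) - 12 ≡ 18. → (11, 18)
4A = (11, 18).
Next 2B:
Repeated addition: build up to 2B.
2B: tangent at (43, 14): λ = (3·43² + 54)/(2·14) ≡ 50/28. 28⁻¹ ≡ 24 (mod 61), so λ ≡ 50·24 ≡ 41.
  x = λ² - 43 - 43 = 1681 - 86 ≡ 9; y = λ·(43 - 9) - 14 ≡ 38. → (9, 38)
2B = (9, 38).
Finally 4A + 2B:
(11, 18) + (9, 38). λ = (38 - 18)/(9 - 11) ≡ 20/59 mod 61. 59⁻¹ ≡ 30 (mod 61), so λ ≡ 51.
  x = λ² - 11 - 9 = 2601 - 20 ≡ 19; y = λ·(11 - 19) - 18 ≡ 1. → (19, 1)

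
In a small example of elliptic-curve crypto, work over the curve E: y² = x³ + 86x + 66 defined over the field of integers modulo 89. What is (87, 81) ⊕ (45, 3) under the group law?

(44, 37)

(87, 81) + (45, 3). λ = (3 - 81)/(45 - 87) ≡ 11/47 mod 89. 47⁻¹ ≡ 36 (mod 89), so λ ≡ 40.
  x = λ² - 87 - 45 = 1600 - 132 ≡ 44; y = λ·(87 - 44) - 81 ≡ 37. → (44, 37)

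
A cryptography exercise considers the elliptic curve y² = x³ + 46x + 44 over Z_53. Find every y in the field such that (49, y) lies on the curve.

x³ + 46x + 44 = 119947 ≡ 8 (mod 53).
8 is a non-residue mod 53; no y exists.

none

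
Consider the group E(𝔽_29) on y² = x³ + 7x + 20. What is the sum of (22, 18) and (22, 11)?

O

The two points share x = 22 and their y-coordinates satisfy 18 + 11 ≡ 0 (mod 29), so they are inverses. Their sum is ∞.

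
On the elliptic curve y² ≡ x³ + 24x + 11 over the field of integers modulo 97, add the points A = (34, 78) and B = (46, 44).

(87, 56)

(34, 78) + (46, 44). λ = (44 - 78)/(46 - 34) ≡ 63/12 mod 97. 12⁻¹ ≡ 89 (mod 97) since 12·89 = 1068 ≡ 1, so λ ≡ 78.
  x = λ² - 34 - 46 = 6084 - 80 ≡ 87; y = λ·(34 - 87) - 78 ≡ 56. → (87, 56)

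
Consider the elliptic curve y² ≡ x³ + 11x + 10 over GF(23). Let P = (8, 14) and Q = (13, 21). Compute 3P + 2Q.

First 3P:
Repeated addition: build up to 3P.
2P: tangent at (8, 14): λ = (3·8² + 11)/(2·14) ≡ 19/5. 5⁻¹ ≡ 14 (mod 23) since 5·14 = 70 ≡ 1, so λ ≡ 19·14 ≡ 13.
  x = λ² - 8 - 8 = 169 - 16 ≡ 15; y = λ·(8 - 15) - 14 ≡ 10. → (15, 10)
3P: (15, 10) + (8, 14). λ = (14 - 10)/(8 - 15) ≡ 4/16 mod 23. 16⁻¹ ≡ 13 (mod 23), so λ ≡ 6.
  x = λ² - 15 - 8 = 36 - 23 ≡ 13; y = λ·(15 - 13) - 10 ≡ 2. → (13, 2)
3P = (13, 2).
Next 2Q:
Repeated addition: build up to 2Q.
2Q: tangent at (13, 21): λ = (3·13² + 11)/(2·21) ≡ 12/19. 19⁻¹ ≡ 17 (mod 23) since 19·17 = 323 ≡ 1, so λ ≡ 12·17 ≡ 20.
  x = λ² - 13 - 13 = 400 - 26 ≡ 6; y = λ·(13 - 6) - 21 ≡ 4. → (6, 4)
2Q = (6, 4).
Finally 3P + 2Q:
(13, 2) + (6, 4). λ = (4 - 2)/(6 - 13) ≡ 2/16 mod 23. 16⁻¹ ≡ 13 (mod 23), so λ ≡ 3.
  x = λ² - 13 - 6 = 9 - 19 ≡ 13; y = λ·(13 - 13) - 2 ≡ 21. → (13, 21)

(13, 21)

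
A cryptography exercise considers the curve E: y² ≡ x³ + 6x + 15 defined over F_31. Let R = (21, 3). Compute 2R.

tangent at (21, 3): λ = (3·21² + 6)/(2·3) ≡ 27/6. 6⁻¹ ≡ 26 (mod 31), so λ ≡ 27·26 ≡ 20.
  x = λ² - 21 - 21 = 400 - 42 ≡ 17; y = λ·(21 - 17) - 3 ≡ 15. → (17, 15)

(17, 15)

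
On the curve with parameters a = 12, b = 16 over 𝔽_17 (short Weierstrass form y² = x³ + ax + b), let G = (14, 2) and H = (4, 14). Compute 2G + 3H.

(6, 7)

First 2G:
Repeated addition: build up to 2G.
2G: tangent at (14, 2): λ = (3·14² + 12)/(2·2) ≡ 5/4. 4⁻¹ ≡ 13 (mod 17), so λ ≡ 5·13 ≡ 14.
  x = λ² - 14 - 14 = 196 - 28 ≡ 15; y = λ·(14 - 15) - 2 ≡ 1. → (15, 1)
2G = (15, 1).
Next 3H:
Repeated addition: build up to 3H.
2H: tangent at (4, 14): λ = (3·4² + 12)/(2·14) ≡ 9/11. 11⁻¹ ≡ 14 (mod 17) since 11·14 = 154 ≡ 1, so λ ≡ 9·14 ≡ 7.
  x = λ² - 4 - 4 = 49 - 8 ≡ 7; y = λ·(4 - 7) - 14 ≡ 16. → (7, 16)
3H: (7, 16) + (4, 14). λ = (14 - 16)/(4 - 7) ≡ 15/14 mod 17. 14⁻¹ ≡ 11 (mod 17) since 14·11 = 154 ≡ 1, so λ ≡ 12.
  x = λ² - 7 - 4 = 144 - 11 ≡ 14; y = λ·(7 - 14) - 16 ≡ 2. → (14, 2)
3H = (14, 2).
Finally 2G + 3H:
(15, 1) + (14, 2). λ = (2 - 1)/(14 - 15) ≡ 1/16 mod 17. 16⁻¹ ≡ 16 (mod 17) since 16·16 = 256 ≡ 1, so λ ≡ 16.
  x = λ² - 15 - 14 = 256 - 29 ≡ 6; y = λ·(15 - 6) - 1 ≡ 7. → (6, 7)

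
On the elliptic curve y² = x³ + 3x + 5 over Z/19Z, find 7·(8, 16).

Write Q = (8, 16).
Repeated addition: build up to 7Q.
2Q: tangent at (8, 16): λ = (3·8² + 3)/(2·16) ≡ 5/13. 13⁻¹ ≡ 3 (mod 19), so λ ≡ 5·3 ≡ 15.
  x = λ² - 8 - 8 = 225 - 16 ≡ 0; y = λ·(8 - 0) - 16 ≡ 9. → (0, 9)
3Q: (0, 9) + (8, 16). λ = (16 - 9)/(8 - 0) ≡ 7/8 mod 19. 8⁻¹ ≡ 12 (mod 19) since 8·12 = 96 ≡ 1, so λ ≡ 8.
  x = λ² - 0 - 8 = 64 - 8 ≡ 18; y = λ·(0 - 18) - 9 ≡ 18. → (18, 18)
4Q: (18, 18) + (8, 16). λ = (16 - 18)/(8 - 18) ≡ 17/9 mod 19. 9⁻¹ ≡ 17 (mod 19), so λ ≡ 4.
  x = λ² - 18 - 8 = 16 - 26 ≡ 9; y = λ·(18 - 9) - 18 ≡ 18. → (9, 18)
5Q: (9, 18) + (8, 16). λ = (16 - 18)/(8 - 9) ≡ 17/18 mod 19. 18⁻¹ ≡ 18 (mod 19), so λ ≡ 2.
  x = λ² - 9 - 8 = 4 - 17 ≡ 6; y = λ·(9 - 6) - 18 ≡ 7. → (6, 7)
6Q: (6, 7) + (8, 16). λ = (16 - 7)/(8 - 6) ≡ 9/2 mod 19. 2⁻¹ ≡ 10 (mod 19), so λ ≡ 14.
  x = λ² - 6 - 8 = 196 - 14 ≡ 11; y = λ·(6 - 11) - 7 ≡ 18. → (11, 18)
7Q: (11, 18) + (8, 16). λ = (16 - 18)/(8 - 11) ≡ 17/16 mod 19. 16⁻¹ ≡ 6 (mod 19), so λ ≡ 7.
  x = λ² - 11 - 8 = 49 - 19 ≡ 11; y = λ·(11 - 11) - 18 ≡ 1. → (11, 1)

(11, 1)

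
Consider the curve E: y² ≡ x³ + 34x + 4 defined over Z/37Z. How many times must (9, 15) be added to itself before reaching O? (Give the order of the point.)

3

2P: tangent at (9, 15): λ = (3·9² + 34)/(2·15) ≡ 18/30. 30⁻¹ ≡ 21 (mod 37) since 30·21 = 630 ≡ 1, so λ ≡ 18·21 ≡ 8.
  x = λ² - 9 - 9 = 64 - 18 ≡ 9; y = λ·(9 - 9) - 15 ≡ 22. → (9, 22)
3P: (9, 22) + (9, 15): same x and y₁ ≡ -y₂, so the sum is O.
3P = O, so the order is 3.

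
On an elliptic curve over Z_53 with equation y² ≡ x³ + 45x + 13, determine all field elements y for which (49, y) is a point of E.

x³ + 45x + 13 = 119867 ≡ 34 (mod 53).
34 is a non-residue mod 53; no y exists.

none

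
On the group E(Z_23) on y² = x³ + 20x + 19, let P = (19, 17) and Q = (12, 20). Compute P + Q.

(18, 22)

(19, 17) + (12, 20). λ = (20 - 17)/(12 - 19) ≡ 3/16 mod 23. 16⁻¹ ≡ 13 (mod 23) since 16·13 = 208 ≡ 1, so λ ≡ 16.
  x = λ² - 19 - 12 = 256 - 31 ≡ 18; y = λ·(19 - 18) - 17 ≡ 22. → (18, 22)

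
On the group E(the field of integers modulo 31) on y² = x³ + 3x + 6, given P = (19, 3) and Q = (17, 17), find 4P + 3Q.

(19, 3)

First 4P:
Double-and-add on 4 = (100)₂. Start with P = (19, 3) for the leading 1-bit.
double: tangent at (19, 3): λ = (3·19² + 3)/(2·3) ≡ 1/6. 6⁻¹ ≡ 26 (mod 31), so λ ≡ 1·26 ≡ 26.
  x = λ² - 19 - 19 = 676 - 38 ≡ 18; y = λ·(19 - 18) - 3 ≡ 23. → (18, 23)
double: tangent at (18, 23): λ = (3·18² + 3)/(2·23) ≡ 14/15. 15⁻¹ ≡ 29 (mod 31) since 15·29 = 435 ≡ 1, so λ ≡ 14·29 ≡ 3.
  x = λ² - 18 - 18 = 9 - 36 ≡ 4; y = λ·(18 - 4) - 23 ≡ 19. → (4, 19)
4P = (4, 19).
Next 3Q:
Repeated addition: build up to 3Q.
2Q: tangent at (17, 17): λ = (3·17² + 3)/(2·17) ≡ 2/3. 3⁻¹ ≡ 21 (mod 31), so λ ≡ 2·21 ≡ 11.
  x = λ² - 17 - 17 = 121 - 34 ≡ 25; y = λ·(17 - 25) - 17 ≡ 19. → (25, 19)
3Q: (25, 19) + (17, 17). λ = (17 - 19)/(17 - 25) ≡ 29/23 mod 31. 23⁻¹ ≡ 27 (mod 31), so λ ≡ 8.
  x = λ² - 25 - 17 = 64 - 42 ≡ 22; y = λ·(25 - 22) - 19 ≡ 5. → (22, 5)
3Q = (22, 5).
Finally 4P + 3Q:
(4, 19) + (22, 5). λ = (5 - 19)/(22 - 4) ≡ 17/18 mod 31. 18⁻¹ ≡ 19 (mod 31), so λ ≡ 13.
  x = λ² - 4 - 22 = 169 - 26 ≡ 19; y = λ·(4 - 19) - 19 ≡ 3. → (19, 3)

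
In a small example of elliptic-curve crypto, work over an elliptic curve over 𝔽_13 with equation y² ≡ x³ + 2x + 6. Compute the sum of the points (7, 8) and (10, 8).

(7, 8) + (10, 8). λ = (8 - 8)/(10 - 7) ≡ 0/3 mod 13. 3⁻¹ ≡ 9 (mod 13), so λ ≡ 0.
  x = λ² - 7 - 10 = 0 - 17 ≡ 9; y = λ·(7 - 9) - 8 ≡ 5. → (9, 5)

(9, 5)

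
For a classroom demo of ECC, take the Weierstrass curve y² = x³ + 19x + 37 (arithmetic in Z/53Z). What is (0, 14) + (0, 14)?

tangent at (0, 14): λ = (3·0² + 19)/(2·14) ≡ 19/28. 28⁻¹ ≡ 36 (mod 53) since 28·36 = 1008 ≡ 1, so λ ≡ 19·36 ≡ 48.
  x = λ² - 0 - 0 = 2304 - 0 ≡ 25; y = λ·(0 - 25) - 14 ≡ 5. → (25, 5)

(25, 5)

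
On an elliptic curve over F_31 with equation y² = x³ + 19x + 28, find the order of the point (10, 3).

8

2P: tangent at (10, 3): λ = (3·10² + 19)/(2·3) ≡ 9/6. 6⁻¹ ≡ 26 (mod 31) since 6·26 = 156 ≡ 1, so λ ≡ 9·26 ≡ 17.
  x = λ² - 10 - 10 = 289 - 20 ≡ 21; y = λ·(10 - 21) - 3 ≡ 27. → (21, 27)
3P: (21, 27) + (10, 3). λ = (3 - 27)/(10 - 21) ≡ 7/20 mod 31. 20⁻¹ ≡ 14 (mod 31), so λ ≡ 5.
  x = λ² - 21 - 10 = 25 - 31 ≡ 25; y = λ·(21 - 25) - 27 ≡ 15. → (25, 15)
4P: (25, 15) + (10, 3). λ = (3 - 15)/(10 - 25) ≡ 19/16 mod 31. 16⁻¹ ≡ 2 (mod 31), so λ ≡ 7.
  x = λ² - 25 - 10 = 49 - 35 ≡ 14; y = λ·(25 - 14) - 15 ≡ 0. → (14, 0)
5P: (14, 0) + (10, 3). λ = (3 - 0)/(10 - 14) ≡ 3/27 mod 31. 27⁻¹ ≡ 23 (mod 31) since 27·23 = 621 ≡ 1, so λ ≡ 7.
  x = λ² - 14 - 10 = 49 - 24 ≡ 25; y = λ·(14 - 25) - 0 ≡ 16. → (25, 16)
6P: (25, 16) + (10, 3). λ = (3 - 16)/(10 - 25) ≡ 18/16 mod 31. 16⁻¹ ≡ 2 (mod 31), so λ ≡ 5.
  x = λ² - 25 - 10 = 25 - 35 ≡ 21; y = λ·(25 - 21) - 16 ≡ 4. → (21, 4)
7P: (21, 4) + (10, 3). λ = (3 - 4)/(10 - 21) ≡ 30/20 mod 31. 20⁻¹ ≡ 14 (mod 31) since 20·14 = 280 ≡ 1, so λ ≡ 17.
  x = λ² - 21 - 10 = 289 - 31 ≡ 10; y = λ·(21 - 10) - 4 ≡ 28. → (10, 28)
8P: (10, 28) + (10, 3): same x and y₁ ≡ -y₂, so the sum is the point at infinity.
8P = the point at infinity, so the order is 8.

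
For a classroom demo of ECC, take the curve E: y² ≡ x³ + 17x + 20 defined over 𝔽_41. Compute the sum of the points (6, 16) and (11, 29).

(16, 40)

(6, 16) + (11, 29). λ = (29 - 16)/(11 - 6) ≡ 13/5 mod 41. 5⁻¹ ≡ 33 (mod 41) since 5·33 = 165 ≡ 1, so λ ≡ 19.
  x = λ² - 6 - 11 = 361 - 17 ≡ 16; y = λ·(6 - 16) - 16 ≡ 40. → (16, 40)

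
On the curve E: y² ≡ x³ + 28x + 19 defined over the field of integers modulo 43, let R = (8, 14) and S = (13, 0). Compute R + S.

(8, 14) + (13, 0). λ = (0 - 14)/(13 - 8) ≡ 29/5 mod 43. 5⁻¹ ≡ 26 (mod 43), so λ ≡ 23.
  x = λ² - 8 - 13 = 529 - 21 ≡ 35; y = λ·(8 - 35) - 14 ≡ 10. → (35, 10)

(35, 10)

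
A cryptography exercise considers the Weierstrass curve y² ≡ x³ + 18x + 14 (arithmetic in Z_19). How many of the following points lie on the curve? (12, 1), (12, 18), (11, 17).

(12, 1): 1² ≡ 1, rhs ≡ 1 → on.
(12, 18): 18² ≡ 1, rhs ≡ 1 → on.
(11, 17): 17² ≡ 4, rhs ≡ 4 → on.

3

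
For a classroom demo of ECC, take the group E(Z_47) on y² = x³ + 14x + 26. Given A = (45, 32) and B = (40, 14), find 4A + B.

First 4A:
Repeated addition: build up to 4A.
2A: tangent at (45, 32): λ = (3·45² + 14)/(2·32) ≡ 26/17. 17⁻¹ ≡ 36 (mod 47) since 17·36 = 612 ≡ 1, so λ ≡ 26·36 ≡ 43.
  x = λ² - 45 - 45 = 1849 - 90 ≡ 20; y = λ·(45 - 20) - 32 ≡ 9. → (20, 9)
3A: (20, 9) + (45, 32). λ = (32 - 9)/(45 - 20) ≡ 23/25 mod 47. 25⁻¹ ≡ 32 (mod 47), so λ ≡ 31.
  x = λ² - 20 - 45 = 961 - 65 ≡ 3; y = λ·(20 - 3) - 9 ≡ 1. → (3, 1)
4A: (3, 1) + (45, 32). λ = (32 - 1)/(45 - 3) ≡ 31/42 mod 47. 42⁻¹ ≡ 28 (mod 47) since 42·28 = 1176 ≡ 1, so λ ≡ 22.
  x = λ² - 3 - 45 = 484 - 48 ≡ 13; y = λ·(3 - 13) - 1 ≡ 14. → (13, 14)
4A = (13, 14).
Finally 4A + B:
(13, 14) + (40, 14). λ = (14 - 14)/(40 - 13) ≡ 0/27 mod 47. 27⁻¹ ≡ 7 (mod 47), so λ ≡ 0.
  x = λ² - 13 - 40 = 0 - 53 ≡ 41; y = λ·(13 - 41) - 14 ≡ 33. → (41, 33)

(41, 33)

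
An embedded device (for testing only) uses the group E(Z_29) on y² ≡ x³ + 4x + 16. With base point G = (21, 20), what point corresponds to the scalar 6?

(11, 17)

Double-and-add on 6 = (110)₂. Start with G = (21, 20) for the leading 1-bit.
double: tangent at (21, 20): λ = (3·21² + 4)/(2·20) ≡ 22/11. 11⁻¹ ≡ 8 (mod 29), so λ ≡ 22·8 ≡ 2.
  x = λ² - 21 - 21 = 4 - 42 ≡ 20; y = λ·(21 - 20) - 20 ≡ 11. → (20, 11)
add G: (20, 11) + (21, 20). λ = (20 - 11)/(21 - 20) ≡ 9/1 mod 29. 1⁻¹ ≡ 1 (mod 29), so λ ≡ 9.
  x = λ² - 20 - 21 = 81 - 41 ≡ 11; y = λ·(20 - 11) - 11 ≡ 12. → (11, 12)
double: tangent at (11, 12): λ = (3·11² + 4)/(2·12) ≡ 19/24. 24⁻¹ ≡ 23 (mod 29), so λ ≡ 19·23 ≡ 2.
  x = λ² - 11 - 11 = 4 - 22 ≡ 11; y = λ·(11 - 11) - 12 ≡ 17. → (11, 17)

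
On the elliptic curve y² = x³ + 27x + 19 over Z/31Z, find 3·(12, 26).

(23, 29)

Write Q = (12, 26).
Repeated addition: build up to 3Q.
2Q: tangent at (12, 26): λ = (3·12² + 27)/(2·26) ≡ 25/21. 21⁻¹ ≡ 3 (mod 31) since 21·3 = 63 ≡ 1, so λ ≡ 25·3 ≡ 13.
  x = λ² - 12 - 12 = 169 - 24 ≡ 21; y = λ·(12 - 21) - 26 ≡ 12. → (21, 12)
3Q: (21, 12) + (12, 26). λ = (26 - 12)/(12 - 21) ≡ 14/22 mod 31. 22⁻¹ ≡ 24 (mod 31), so λ ≡ 26.
  x = λ² - 21 - 12 = 676 - 33 ≡ 23; y = λ·(21 - 23) - 12 ≡ 29. → (23, 29)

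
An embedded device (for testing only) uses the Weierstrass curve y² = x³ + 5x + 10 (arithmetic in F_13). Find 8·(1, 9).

(0, 7)

Write Q = (1, 9).
Double-and-add on 8 = (1000)₂. Start with Q = (1, 9) for the leading 1-bit.
double: tangent at (1, 9): λ = (3·1² + 5)/(2·9) ≡ 8/5. 5⁻¹ ≡ 8 (mod 13), so λ ≡ 8·8 ≡ 12.
  x = λ² - 1 - 1 = 144 - 2 ≡ 12; y = λ·(1 - 12) - 9 ≡ 2. → (12, 2)
double: tangent at (12, 2): λ = (3·12² + 5)/(2·2) ≡ 8/4. 4⁻¹ ≡ 10 (mod 13) since 4·10 = 40 ≡ 1, so λ ≡ 8·10 ≡ 2.
  x = λ² - 12 - 12 = 4 - 24 ≡ 6; y = λ·(12 - 6) - 2 ≡ 10. → (6, 10)
double: tangent at (6, 10): λ = (3·6² + 5)/(2·10) ≡ 9/7. 7⁻¹ ≡ 2 (mod 13), so λ ≡ 9·2 ≡ 5.
  x = λ² - 6 - 6 = 25 - 12 ≡ 0; y = λ·(6 - 0) - 10 ≡ 7. → (0, 7)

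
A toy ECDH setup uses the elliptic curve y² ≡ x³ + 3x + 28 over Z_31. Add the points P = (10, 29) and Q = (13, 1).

(9, 3)

(10, 29) + (13, 1). λ = (1 - 29)/(13 - 10) ≡ 3/3 mod 31. 3⁻¹ ≡ 21 (mod 31), so λ ≡ 1.
  x = λ² - 10 - 13 = 1 - 23 ≡ 9; y = λ·(10 - 9) - 29 ≡ 3. → (9, 3)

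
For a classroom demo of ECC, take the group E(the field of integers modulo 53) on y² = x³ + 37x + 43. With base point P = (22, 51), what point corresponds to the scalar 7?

Double-and-add on 7 = (111)₂. Start with P = (22, 51) for the leading 1-bit.
double: tangent at (22, 51): λ = (3·22² + 37)/(2·51) ≡ 5/49. 49⁻¹ ≡ 13 (mod 53), so λ ≡ 5·13 ≡ 12.
  x = λ² - 22 - 22 = 144 - 44 ≡ 47; y = λ·(22 - 47) - 51 ≡ 20. → (47, 20)
add P: (47, 20) + (22, 51). λ = (51 - 20)/(22 - 47) ≡ 31/28 mod 53. 28⁻¹ ≡ 36 (mod 53), so λ ≡ 3.
  x = λ² - 47 - 22 = 9 - 69 ≡ 46; y = λ·(47 - 46) - 20 ≡ 36. → (46, 36)
double: tangent at (46, 36): λ = (3·46² + 37)/(2·36) ≡ 25/19. 19⁻¹ ≡ 14 (mod 53) since 19·14 = 266 ≡ 1, so λ ≡ 25·14 ≡ 32.
  x = λ² - 46 - 46 = 1024 - 92 ≡ 31; y = λ·(46 - 31) - 36 ≡ 20. → (31, 20)
add P: (31, 20) + (22, 51). λ = (51 - 20)/(22 - 31) ≡ 31/44 mod 53. 44⁻¹ ≡ 47 (mod 53), so λ ≡ 26.
  x = λ² - 31 - 22 = 676 - 53 ≡ 40; y = λ·(31 - 40) - 20 ≡ 11. → (40, 11)

(40, 11)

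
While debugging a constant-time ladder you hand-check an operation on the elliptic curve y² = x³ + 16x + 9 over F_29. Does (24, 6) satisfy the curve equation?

yes

y² = 6² ≡ 7; x³ + 16x + 9 = 14217 ≡ 7 (mod 29). 7 = 7.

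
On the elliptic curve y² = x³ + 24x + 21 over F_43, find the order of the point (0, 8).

2P: tangent at (0, 8): λ = (3·0² + 24)/(2·8) ≡ 24/16. 16⁻¹ ≡ 35 (mod 43), so λ ≡ 24·35 ≡ 23.
  x = λ² - 0 - 0 = 529 - 0 ≡ 13; y = λ·(0 - 13) - 8 ≡ 37. → (13, 37)
3P: (13, 37) + (0, 8). λ = (8 - 37)/(0 - 13) ≡ 14/30 mod 43. 30⁻¹ ≡ 33 (mod 43) since 30·33 = 990 ≡ 1, so λ ≡ 32.
  x = λ² - 13 - 0 = 1024 - 13 ≡ 22; y = λ·(13 - 22) - 37 ≡ 19. → (22, 19)
4P: (22, 19) + (0, 8). λ = (8 - 19)/(0 - 22) ≡ 32/21 mod 43. 21⁻¹ ≡ 41 (mod 43), so λ ≡ 22.
  x = λ² - 22 - 0 = 484 - 22 ≡ 32; y = λ·(22 - 32) - 19 ≡ 19. → (32, 19)
5P: (32, 19) + (0, 8). λ = (8 - 19)/(0 - 32) ≡ 32/11 mod 43. 11⁻¹ ≡ 4 (mod 43), so λ ≡ 42.
  x = λ² - 32 - 0 = 1764 - 32 ≡ 12; y = λ·(32 - 12) - 19 ≡ 4. → (12, 4)
6P: (12, 4) + (0, 8). λ = (8 - 4)/(0 - 12) ≡ 4/31 mod 43. 31⁻¹ ≡ 25 (mod 43), so λ ≡ 14.
  x = λ² - 12 - 0 = 196 - 12 ≡ 12; y = λ·(12 - 12) - 4 ≡ 39. → (12, 39)
7P: (12, 39) + (0, 8). λ = (8 - 39)/(0 - 12) ≡ 12/31 mod 43. 31⁻¹ ≡ 25 (mod 43), so λ ≡ 42.
  x = λ² - 12 - 0 = 1764 - 12 ≡ 32; y = λ·(12 - 32) - 39 ≡ 24. → (32, 24)
8P: (32, 24) + (0, 8). λ = (8 - 24)/(0 - 32) ≡ 27/11 mod 43. 11⁻¹ ≡ 4 (mod 43) since 11·4 = 44 ≡ 1, so λ ≡ 22.
  x = λ² - 32 - 0 = 484 - 32 ≡ 22; y = λ·(32 - 22) - 24 ≡ 24. → (22, 24)
9P: (22, 24) + (0, 8). λ = (8 - 24)/(0 - 22) ≡ 27/21 mod 43. 21⁻¹ ≡ 41 (mod 43), so λ ≡ 32.
  x = λ² - 22 - 0 = 1024 - 22 ≡ 13; y = λ·(22 - 13) - 24 ≡ 6. → (13, 6)
10P: (13, 6) + (0, 8). λ = (8 - 6)/(0 - 13) ≡ 2/30 mod 43. 30⁻¹ ≡ 33 (mod 43), so λ ≡ 23.
  x = λ² - 13 - 0 = 529 - 13 ≡ 0; y = λ·(13 - 0) - 6 ≡ 35. → (0, 35)
11P: (0, 35) + (0, 8): same x and y₁ ≡ -y₂, so the sum is ∞.
11P = ∞, so the order is 11.

11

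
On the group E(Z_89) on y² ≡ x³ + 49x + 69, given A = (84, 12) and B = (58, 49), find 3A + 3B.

First 3A:
Repeated addition: build up to 3A.
2A: tangent at (84, 12): λ = (3·84² + 49)/(2·12) ≡ 35/24. 24⁻¹ ≡ 26 (mod 89) since 24·26 = 624 ≡ 1, so λ ≡ 35·26 ≡ 20.
  x = λ² - 84 - 84 = 400 - 168 ≡ 54; y = λ·(84 - 54) - 12 ≡ 54. → (54, 54)
3A: (54, 54) + (84, 12). λ = (12 - 54)/(84 - 54) ≡ 47/30 mod 89. 30⁻¹ ≡ 3 (mod 89), so λ ≡ 52.
  x = λ² - 54 - 84 = 2704 - 138 ≡ 74; y = λ·(54 - 74) - 54 ≡ 63. → (74, 63)
3A = (74, 63).
Next 3B:
Repeated addition: build up to 3B.
2B: tangent at (58, 49): λ = (3·58² + 49)/(2·49) ≡ 84/9. 9⁻¹ ≡ 10 (mod 89) since 9·10 = 90 ≡ 1, so λ ≡ 84·10 ≡ 39.
  x = λ² - 58 - 58 = 1521 - 116 ≡ 70; y = λ·(58 - 70) - 49 ≡ 17. → (70, 17)
3B: (70, 17) + (58, 49). λ = (49 - 17)/(58 - 70) ≡ 32/77 mod 89. 77⁻¹ ≡ 37 (mod 89), so λ ≡ 27.
  x = λ² - 70 - 58 = 729 - 128 ≡ 67; y = λ·(70 - 67) - 17 ≡ 64. → (67, 64)
3B = (67, 64).
Finally 3A + 3B:
(74, 63) + (67, 64). λ = (64 - 63)/(67 - 74) ≡ 1/82 mod 89. 82⁻¹ ≡ 38 (mod 89) since 82·38 = 3116 ≡ 1, so λ ≡ 38.
  x = λ² - 74 - 67 = 1444 - 141 ≡ 57; y = λ·(74 - 57) - 63 ≡ 49. → (57, 49)

(57, 49)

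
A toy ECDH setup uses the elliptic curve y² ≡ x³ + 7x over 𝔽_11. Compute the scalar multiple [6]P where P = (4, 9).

Double-and-add on 6 = (110)₂. Start with P = (4, 9) for the leading 1-bit.
double: tangent at (4, 9): λ = (3·4² + 7)/(2·9) ≡ 0/7. 7⁻¹ ≡ 8 (mod 11), so λ ≡ 0·8 ≡ 0.
  x = λ² - 4 - 4 = 0 - 8 ≡ 3; y = λ·(4 - 3) - 9 ≡ 2. → (3, 2)
add P: (3, 2) + (4, 9). λ = (9 - 2)/(4 - 3) ≡ 7/1 mod 11. 1⁻¹ ≡ 1 (mod 11), so λ ≡ 7.
  x = λ² - 3 - 4 = 49 - 7 ≡ 9; y = λ·(3 - 9) - 2 ≡ 0. → (9, 0)
double: (9, 0) + (9, 0): same x and y₁ ≡ -y₂, so the sum is the point at infinity.

O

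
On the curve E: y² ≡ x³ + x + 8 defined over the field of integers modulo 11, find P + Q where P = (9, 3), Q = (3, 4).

(9, 3) + (3, 4). λ = (4 - 3)/(3 - 9) ≡ 1/5 mod 11. 5⁻¹ ≡ 9 (mod 11) since 5·9 = 45 ≡ 1, so λ ≡ 9.
  x = λ² - 9 - 3 = 81 - 12 ≡ 3; y = λ·(9 - 3) - 3 ≡ 7. → (3, 7)

(3, 7)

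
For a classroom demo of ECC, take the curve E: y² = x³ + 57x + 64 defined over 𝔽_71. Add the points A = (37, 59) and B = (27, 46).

(37, 59) + (27, 46). λ = (46 - 59)/(27 - 37) ≡ 58/61 mod 71. 61⁻¹ ≡ 7 (mod 71), so λ ≡ 51.
  x = λ² - 37 - 27 = 2601 - 64 ≡ 52; y = λ·(37 - 52) - 59 ≡ 28. → (52, 28)

(52, 28)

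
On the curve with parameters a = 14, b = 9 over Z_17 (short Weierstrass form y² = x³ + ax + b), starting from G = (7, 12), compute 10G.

(5, 0)

Double-and-add on 10 = (1010)₂. Start with G = (7, 12) for the leading 1-bit.
double: tangent at (7, 12): λ = (3·7² + 14)/(2·12) ≡ 8/7. 7⁻¹ ≡ 5 (mod 17), so λ ≡ 8·5 ≡ 6.
  x = λ² - 7 - 7 = 36 - 14 ≡ 5; y = λ·(7 - 5) - 12 ≡ 0. → (5, 0)
double: (5, 0) + (5, 0): same x and y₁ ≡ -y₂, so the sum is 𝒪.
add G: 𝒪 + (7, 12) = (7, 12) (identity).
double: tangent at (7, 12): λ = (3·7² + 14)/(2·12) ≡ 8/7. 7⁻¹ ≡ 5 (mod 17) since 7·5 = 35 ≡ 1, so λ ≡ 8·5 ≡ 6.
  x = λ² - 7 - 7 = 36 - 14 ≡ 5; y = λ·(7 - 5) - 12 ≡ 0. → (5, 0)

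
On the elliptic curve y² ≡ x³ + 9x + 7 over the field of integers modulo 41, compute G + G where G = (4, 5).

tangent at (4, 5): λ = (3·4² + 9)/(2·5) ≡ 16/10. 10⁻¹ ≡ 37 (mod 41), so λ ≡ 16·37 ≡ 18.
  x = λ² - 4 - 4 = 324 - 8 ≡ 29; y = λ·(4 - 29) - 5 ≡ 37. → (29, 37)

(29, 37)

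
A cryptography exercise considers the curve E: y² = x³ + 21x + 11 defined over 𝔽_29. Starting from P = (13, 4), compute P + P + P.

Repeated addition: build up to 3P.
2P: tangent at (13, 4): λ = (3·13² + 21)/(2·4) ≡ 6/8. 8⁻¹ ≡ 11 (mod 29), so λ ≡ 6·11 ≡ 8.
  x = λ² - 13 - 13 = 64 - 26 ≡ 9; y = λ·(13 - 9) - 4 ≡ 28. → (9, 28)
3P: (9, 28) + (13, 4). λ = (4 - 28)/(13 - 9) ≡ 5/4 mod 29. 4⁻¹ ≡ 22 (mod 29) since 4·22 = 88 ≡ 1, so λ ≡ 23.
  x = λ² - 9 - 13 = 529 - 22 ≡ 14; y = λ·(9 - 14) - 28 ≡ 2. → (14, 2)

(14, 2)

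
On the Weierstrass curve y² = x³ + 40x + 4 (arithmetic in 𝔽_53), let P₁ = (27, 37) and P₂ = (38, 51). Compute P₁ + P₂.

(27, 37) + (38, 51). λ = (51 - 37)/(38 - 27) ≡ 14/11 mod 53. 11⁻¹ ≡ 29 (mod 53), so λ ≡ 35.
  x = λ² - 27 - 38 = 1225 - 65 ≡ 47; y = λ·(27 - 47) - 37 ≡ 5. → (47, 5)

(47, 5)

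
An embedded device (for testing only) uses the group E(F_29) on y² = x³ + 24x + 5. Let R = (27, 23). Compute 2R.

tangent at (27, 23): λ = (3·27² + 24)/(2·23) ≡ 7/17. 17⁻¹ ≡ 12 (mod 29) since 17·12 = 204 ≡ 1, so λ ≡ 7·12 ≡ 26.
  x = λ² - 27 - 27 = 676 - 54 ≡ 13; y = λ·(27 - 13) - 23 ≡ 22. → (13, 22)

(13, 22)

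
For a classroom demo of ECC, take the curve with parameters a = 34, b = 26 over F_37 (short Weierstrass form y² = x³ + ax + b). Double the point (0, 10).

(4, 35)

tangent at (0, 10): λ = (3·0² + 34)/(2·10) ≡ 34/20. 20⁻¹ ≡ 13 (mod 37), so λ ≡ 34·13 ≡ 35.
  x = λ² - 0 - 0 = 1225 - 0 ≡ 4; y = λ·(0 - 4) - 10 ≡ 35. → (4, 35)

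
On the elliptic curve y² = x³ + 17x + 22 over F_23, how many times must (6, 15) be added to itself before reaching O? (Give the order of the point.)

3

2P: tangent at (6, 15): λ = (3·6² + 17)/(2·15) ≡ 10/7. 7⁻¹ ≡ 10 (mod 23), so λ ≡ 10·10 ≡ 8.
  x = λ² - 6 - 6 = 64 - 12 ≡ 6; y = λ·(6 - 6) - 15 ≡ 8. → (6, 8)
3P: (6, 8) + (6, 15): same x and y₁ ≡ -y₂, so the sum is O.
3P = O, so the order is 3.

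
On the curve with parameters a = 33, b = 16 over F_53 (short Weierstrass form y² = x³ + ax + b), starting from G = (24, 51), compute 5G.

(38, 42)

Double-and-add on 5 = (101)₂. Start with G = (24, 51) for the leading 1-bit.
double: tangent at (24, 51): λ = (3·24² + 33)/(2·51) ≡ 12/49. 49⁻¹ ≡ 13 (mod 53) since 49·13 = 637 ≡ 1, so λ ≡ 12·13 ≡ 50.
  x = λ² - 24 - 24 = 2500 - 48 ≡ 14; y = λ·(24 - 14) - 51 ≡ 25. → (14, 25)
double: tangent at (14, 25): λ = (3·14² + 33)/(2·25) ≡ 38/50. 50⁻¹ ≡ 35 (mod 53), so λ ≡ 38·35 ≡ 5.
  x = λ² - 14 - 14 = 25 - 28 ≡ 50; y = λ·(14 - 50) - 25 ≡ 7. → (50, 7)
add G: (50, 7) + (24, 51). λ = (51 - 7)/(24 - 50) ≡ 44/27 mod 53. 27⁻¹ ≡ 2 (mod 53) since 27·2 = 54 ≡ 1, so λ ≡ 35.
  x = λ² - 50 - 24 = 1225 - 74 ≡ 38; y = λ·(50 - 38) - 7 ≡ 42. → (38, 42)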